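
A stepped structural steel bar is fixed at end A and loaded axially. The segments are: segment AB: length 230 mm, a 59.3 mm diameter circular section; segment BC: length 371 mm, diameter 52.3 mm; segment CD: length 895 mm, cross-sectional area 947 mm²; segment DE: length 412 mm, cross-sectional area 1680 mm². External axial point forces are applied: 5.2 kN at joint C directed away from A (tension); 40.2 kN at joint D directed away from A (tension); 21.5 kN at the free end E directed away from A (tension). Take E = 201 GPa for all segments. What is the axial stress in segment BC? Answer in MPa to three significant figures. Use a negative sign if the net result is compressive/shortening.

31.1 MPa

Internal axial forces (sectioning from the free end, tension +): N_DE = 21.5 kN, N_CD = 61.7 kN, N_BC = 66.9 kN, N_AB = 66.9 kN.
A_BC = 2148 mm².
σ_BC = N_BC/A_BC = 66900/2148 = 31.14 MPa.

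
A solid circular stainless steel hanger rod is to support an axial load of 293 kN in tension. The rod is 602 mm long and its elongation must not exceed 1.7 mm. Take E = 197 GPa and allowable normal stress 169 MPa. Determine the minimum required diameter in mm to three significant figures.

Required area A ≥ P/σ_allow = 293000/169 = 1734 mm².
For a solid circular section, d ≥ √(4A/π) = 46.98 mm.
Elongation limit: A ≥ PL/(Eδ_allow) = 293000·602/(197000·1.7) = 526.7 mm² ⇒ d ≥ 25.9 mm.
The stress limit governs.

47.0 mm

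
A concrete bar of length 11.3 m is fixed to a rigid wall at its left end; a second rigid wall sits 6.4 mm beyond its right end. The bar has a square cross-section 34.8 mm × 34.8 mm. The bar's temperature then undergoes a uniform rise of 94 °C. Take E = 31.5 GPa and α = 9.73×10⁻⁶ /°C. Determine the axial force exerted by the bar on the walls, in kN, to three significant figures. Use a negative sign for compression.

Free thermal expansion αLΔT = 9.73e-6 · 11300 · 94 = 10.34 mm.
The walls engage after the gap closes; constrained expansion = 10.34 − 6.4 = 3.935 mm.
The walls impose strain ε = −(3.935)/11300 = -3.4825e-04; σ = Eε = 31500 · -3.4825e-04 = -10.97 MPa.
Wall reaction R = σ·A = -10.97·1211 = -13280 N = -13.28 kN.

-13.3 kN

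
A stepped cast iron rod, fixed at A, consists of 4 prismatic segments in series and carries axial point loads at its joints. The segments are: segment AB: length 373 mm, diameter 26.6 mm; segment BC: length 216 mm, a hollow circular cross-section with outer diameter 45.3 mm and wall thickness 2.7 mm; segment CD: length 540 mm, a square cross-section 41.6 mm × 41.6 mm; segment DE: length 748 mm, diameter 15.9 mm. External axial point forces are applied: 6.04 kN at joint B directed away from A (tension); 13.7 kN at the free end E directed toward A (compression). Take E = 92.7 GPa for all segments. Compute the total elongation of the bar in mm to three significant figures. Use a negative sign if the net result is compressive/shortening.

Internal axial forces (sectioning from the free end, tension +): N_DE = -13.7 kN, N_CD = -13.7 kN, N_BC = -13.7 kN, N_AB = -7.66 kN.
A_AB = 555.7 mm².
A_BC = 361.3 mm².
A_CD = 1731 mm².
A_DE = 198.6 mm².
δ_AB = -7660·373/(555.7·92700) = -0.05546 mm
δ_BC = -13700·216/(361.3·92700) = -0.08834 mm
δ_CD = -13700·540/(1731·92700) = -0.04612 mm
δ_DE = -13700·748/(198.6·92700) = -0.5567 mm
δ = Σδ_i = -0.7467 mm.

-0.747 mm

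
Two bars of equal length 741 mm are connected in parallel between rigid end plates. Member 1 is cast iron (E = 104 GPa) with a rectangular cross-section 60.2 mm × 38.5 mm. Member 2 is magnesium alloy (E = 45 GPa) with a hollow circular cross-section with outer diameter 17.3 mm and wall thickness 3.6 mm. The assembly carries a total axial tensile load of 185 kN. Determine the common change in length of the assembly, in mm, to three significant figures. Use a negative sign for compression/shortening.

A_1 = 2318 mm².
A_2 = 154.9 mm².
Equal strain + equilibrium ⇒ each member carries load in proportion to AE: A₁E₁ = 241000000 N, A₂E₂ = 6972000 N, ΣAE = 248000000 N.
δ = PL/ΣAE = 185000·741/248000000 = 0.5527 mm.

0.553 mm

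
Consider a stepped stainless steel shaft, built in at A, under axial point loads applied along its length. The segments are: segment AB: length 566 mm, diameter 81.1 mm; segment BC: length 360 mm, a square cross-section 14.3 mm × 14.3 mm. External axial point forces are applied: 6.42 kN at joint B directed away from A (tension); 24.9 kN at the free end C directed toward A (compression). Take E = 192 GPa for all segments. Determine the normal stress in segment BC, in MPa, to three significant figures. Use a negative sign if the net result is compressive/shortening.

-122 MPa

Internal axial forces (sectioning from the free end, tension +): N_BC = -24.9 kN, N_AB = -18.48 kN.
A_BC = 204.5 mm².
σ_BC = N_BC/A_BC = -24900/204.5 = -121.8 MPa.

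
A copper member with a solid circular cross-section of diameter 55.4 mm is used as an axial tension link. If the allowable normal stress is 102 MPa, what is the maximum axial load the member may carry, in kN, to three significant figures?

246 kN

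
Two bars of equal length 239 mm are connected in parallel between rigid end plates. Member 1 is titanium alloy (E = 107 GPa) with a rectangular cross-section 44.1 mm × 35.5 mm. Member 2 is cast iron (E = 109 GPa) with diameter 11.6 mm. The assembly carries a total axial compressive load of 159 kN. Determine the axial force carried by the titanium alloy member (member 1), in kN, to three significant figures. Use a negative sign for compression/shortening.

A_1 = 1566 mm².
A_2 = 105.7 mm².
Equal strain + equilibrium ⇒ each member carries load in proportion to AE: A₁E₁ = 167500000 N, A₂E₂ = 11520000 N, ΣAE = 179000000 N.
F₁ = P·A₁E₁/ΣAE = -159000·167500000/179000000 = -148800 N.

-149 kN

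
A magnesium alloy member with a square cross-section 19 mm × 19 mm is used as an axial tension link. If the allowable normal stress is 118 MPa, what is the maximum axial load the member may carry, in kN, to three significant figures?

42.6 kN

A = 361 mm².
P_max = σ_allow · A = 118 · 361 = 42600 N = 42.6 kN.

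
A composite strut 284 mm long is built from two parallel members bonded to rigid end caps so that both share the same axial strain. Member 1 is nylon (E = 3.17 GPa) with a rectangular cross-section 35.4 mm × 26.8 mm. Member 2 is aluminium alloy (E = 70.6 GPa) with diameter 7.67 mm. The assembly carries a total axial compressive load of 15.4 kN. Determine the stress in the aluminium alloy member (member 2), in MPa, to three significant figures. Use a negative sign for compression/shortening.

A_1 = 948.7 mm².
A_2 = 46.2 mm².
Equal strain + equilibrium ⇒ each member carries load in proportion to AE: A₁E₁ = 3007000 N, A₂E₂ = 3262000 N, ΣAE = 6269000 N.
σ₂ = P·E₂/ΣAE = -15400·70600/6269000 = -173.4 MPa.

-173 MPa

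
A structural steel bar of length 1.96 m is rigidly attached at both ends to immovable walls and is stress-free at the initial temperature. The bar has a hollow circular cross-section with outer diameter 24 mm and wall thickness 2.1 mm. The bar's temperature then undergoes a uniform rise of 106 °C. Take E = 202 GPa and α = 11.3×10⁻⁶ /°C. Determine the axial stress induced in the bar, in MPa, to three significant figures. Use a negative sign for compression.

-242 MPa

Free thermal expansion αLΔT = 11.3e-6 · 1960 · 106 = 2.348 mm.
The walls impose strain ε = −(2.348)/1960 = -1.1978e-03; σ = Eε = 202000 · -1.1978e-03 = -242 MPa.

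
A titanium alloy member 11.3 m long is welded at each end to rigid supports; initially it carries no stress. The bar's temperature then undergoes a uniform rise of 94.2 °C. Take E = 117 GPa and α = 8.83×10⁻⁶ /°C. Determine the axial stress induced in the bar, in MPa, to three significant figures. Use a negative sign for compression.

-97.3 MPa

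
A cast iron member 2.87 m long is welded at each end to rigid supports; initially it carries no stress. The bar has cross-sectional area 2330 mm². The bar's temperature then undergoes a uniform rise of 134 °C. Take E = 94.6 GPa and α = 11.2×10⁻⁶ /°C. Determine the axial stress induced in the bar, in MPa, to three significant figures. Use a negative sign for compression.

Free thermal expansion αLΔT = 11.2e-6 · 2870 · 134 = 4.307 mm.
The walls impose strain ε = −(4.307)/2870 = -1.5008e-03; σ = Eε = 94600 · -1.5008e-03 = -142 MPa.

-142 MPa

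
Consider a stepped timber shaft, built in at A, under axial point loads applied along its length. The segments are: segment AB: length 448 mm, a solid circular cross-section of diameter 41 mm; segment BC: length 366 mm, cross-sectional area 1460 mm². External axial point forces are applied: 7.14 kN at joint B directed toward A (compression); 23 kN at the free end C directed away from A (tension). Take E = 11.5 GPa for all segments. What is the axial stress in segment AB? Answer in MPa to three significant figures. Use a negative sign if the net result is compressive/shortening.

Internal axial forces (sectioning from the free end, tension +): N_BC = 23 kN, N_AB = 15.86 kN.
A_AB = 1320 mm².
σ_AB = N_AB/A_AB = 15860/1320 = 12.01 MPa.

12.0 MPa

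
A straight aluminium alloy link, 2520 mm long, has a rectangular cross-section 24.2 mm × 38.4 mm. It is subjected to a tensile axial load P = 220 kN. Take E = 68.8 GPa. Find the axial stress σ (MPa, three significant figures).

237 MPa

A = 929.3 mm².
σ = N/A = 220000/929.3 = 236.7 MPa.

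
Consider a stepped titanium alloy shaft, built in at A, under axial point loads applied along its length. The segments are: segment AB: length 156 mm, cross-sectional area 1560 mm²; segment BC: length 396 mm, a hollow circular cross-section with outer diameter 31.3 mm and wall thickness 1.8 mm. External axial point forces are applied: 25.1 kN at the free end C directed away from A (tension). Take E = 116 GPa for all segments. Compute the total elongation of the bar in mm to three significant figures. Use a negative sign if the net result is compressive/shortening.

Internal axial forces (sectioning from the free end, tension +): N_BC = 25.1 kN, N_AB = 25.1 kN.
A_BC = 166.8 mm².
δ_AB = 25100·156/(1560·116000) = 0.02164 mm
δ_BC = 25100·396/(166.8·116000) = 0.5136 mm
δ = Σδ_i = 0.5353 mm.

0.535 mm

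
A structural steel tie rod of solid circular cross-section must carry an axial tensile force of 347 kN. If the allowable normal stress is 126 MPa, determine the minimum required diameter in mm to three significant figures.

Required area A ≥ P/σ_allow = 347000/126 = 2754 mm².
For a solid circular section, d ≥ √(4A/π) = 59.22 mm.

59.2 mm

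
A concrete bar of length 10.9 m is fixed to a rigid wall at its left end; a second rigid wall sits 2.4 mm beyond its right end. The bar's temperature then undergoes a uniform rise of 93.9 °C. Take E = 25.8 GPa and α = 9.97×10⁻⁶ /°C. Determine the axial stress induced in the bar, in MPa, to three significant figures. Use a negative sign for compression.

Free thermal expansion αLΔT = 9.97e-6 · 10900 · 93.9 = 10.2 mm.
The walls engage after the gap closes; constrained expansion = 10.2 − 2.4 = 7.804 mm.
The walls impose strain ε = −(7.804)/10900 = -7.1600e-04; σ = Eε = 25800 · -7.1600e-04 = -18.47 MPa.

-18.5 MPa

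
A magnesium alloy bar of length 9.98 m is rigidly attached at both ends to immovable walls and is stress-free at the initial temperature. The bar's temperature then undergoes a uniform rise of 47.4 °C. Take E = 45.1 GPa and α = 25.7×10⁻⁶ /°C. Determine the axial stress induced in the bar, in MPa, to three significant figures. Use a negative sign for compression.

Free thermal expansion αLΔT = 25.7e-6 · 9980 · 47.4 = 12.16 mm.
The walls impose strain ε = −(12.16)/9980 = -1.2182e-03; σ = Eε = 45100 · -1.2182e-03 = -54.94 MPa.

-54.9 MPa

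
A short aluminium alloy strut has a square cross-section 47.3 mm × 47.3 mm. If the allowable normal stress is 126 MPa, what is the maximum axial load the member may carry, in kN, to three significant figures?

282 kN

A = 2237 mm².
P_max = σ_allow · A = 126 · 2237 = 281900 N = 281.9 kN.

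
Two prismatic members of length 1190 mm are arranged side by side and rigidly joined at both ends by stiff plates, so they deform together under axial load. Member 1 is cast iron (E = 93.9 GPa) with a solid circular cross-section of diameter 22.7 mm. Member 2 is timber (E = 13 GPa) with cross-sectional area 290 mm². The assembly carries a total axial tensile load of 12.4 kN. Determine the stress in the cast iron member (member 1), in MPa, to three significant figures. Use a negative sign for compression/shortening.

A_1 = 404.7 mm².
Equal strain + equilibrium ⇒ each member carries load in proportion to AE: A₁E₁ = 38000000 N, A₂E₂ = 3770000 N, ΣAE = 41770000 N.
σ₁ = P·E₁/ΣAE = 12400·93900/41770000 = 27.87 MPa.

27.9 MPa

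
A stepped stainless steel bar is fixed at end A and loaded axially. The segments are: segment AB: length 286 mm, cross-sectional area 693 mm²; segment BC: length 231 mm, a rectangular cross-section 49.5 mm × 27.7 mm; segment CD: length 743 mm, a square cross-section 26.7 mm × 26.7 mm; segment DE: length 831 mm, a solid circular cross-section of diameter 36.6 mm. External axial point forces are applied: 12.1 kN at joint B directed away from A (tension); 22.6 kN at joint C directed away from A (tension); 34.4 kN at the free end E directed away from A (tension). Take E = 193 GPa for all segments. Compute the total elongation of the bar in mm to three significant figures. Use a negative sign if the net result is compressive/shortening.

Internal axial forces (sectioning from the free end, tension +): N_DE = 34.4 kN, N_CD = 34.4 kN, N_BC = 57 kN, N_AB = 69.1 kN.
A_BC = 1371 mm².
A_CD = 712.9 mm².
A_DE = 1052 mm².
δ_AB = 69100·286/(693·193000) = 0.1478 mm
δ_BC = 57000·231/(1371·193000) = 0.04976 mm
δ_CD = 34400·743/(712.9·193000) = 0.1858 mm
δ_DE = 34400·831/(1052·193000) = 0.1408 mm
δ = Σδ_i = 0.5241 mm.

0.524 mm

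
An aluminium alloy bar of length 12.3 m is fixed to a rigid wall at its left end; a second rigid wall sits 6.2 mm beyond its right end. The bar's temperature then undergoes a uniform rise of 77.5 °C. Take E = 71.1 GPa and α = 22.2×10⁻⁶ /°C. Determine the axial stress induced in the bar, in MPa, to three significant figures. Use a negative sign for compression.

-86.5 MPa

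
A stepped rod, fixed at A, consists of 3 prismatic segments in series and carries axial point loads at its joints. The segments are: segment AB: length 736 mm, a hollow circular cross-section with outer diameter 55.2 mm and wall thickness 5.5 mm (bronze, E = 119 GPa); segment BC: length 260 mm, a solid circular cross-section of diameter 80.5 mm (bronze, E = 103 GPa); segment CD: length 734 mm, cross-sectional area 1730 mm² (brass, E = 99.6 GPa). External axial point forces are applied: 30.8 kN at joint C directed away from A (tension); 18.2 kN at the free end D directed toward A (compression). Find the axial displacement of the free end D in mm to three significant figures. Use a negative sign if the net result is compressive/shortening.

Internal axial forces (sectioning from the free end, tension +): N_CD = -18.2 kN, N_BC = 12.6 kN, N_AB = 12.6 kN.
A_AB = 858.8 mm².
A_BC = 5090 mm².
δ_AB = 12600·736/(858.8·119000) = 0.09075 mm
δ_BC = 12600·260/(5090·103000) = 0.006249 mm
δ_CD = -18200·734/(1730·99600) = -0.07753 mm
δ = Σδ_i = 0.01947 mm.

0.0195 mm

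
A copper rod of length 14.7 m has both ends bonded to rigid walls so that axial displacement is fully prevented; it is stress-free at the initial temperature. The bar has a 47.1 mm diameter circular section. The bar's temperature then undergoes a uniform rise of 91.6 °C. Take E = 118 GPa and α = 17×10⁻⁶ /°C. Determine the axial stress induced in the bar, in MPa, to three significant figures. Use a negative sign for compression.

-184 MPa

Free thermal expansion αLΔT = 17e-6 · 14700 · 91.6 = 22.89 mm.
The walls impose strain ε = −(22.89)/14700 = -1.5572e-03; σ = Eε = 118000 · -1.5572e-03 = -183.7 MPa.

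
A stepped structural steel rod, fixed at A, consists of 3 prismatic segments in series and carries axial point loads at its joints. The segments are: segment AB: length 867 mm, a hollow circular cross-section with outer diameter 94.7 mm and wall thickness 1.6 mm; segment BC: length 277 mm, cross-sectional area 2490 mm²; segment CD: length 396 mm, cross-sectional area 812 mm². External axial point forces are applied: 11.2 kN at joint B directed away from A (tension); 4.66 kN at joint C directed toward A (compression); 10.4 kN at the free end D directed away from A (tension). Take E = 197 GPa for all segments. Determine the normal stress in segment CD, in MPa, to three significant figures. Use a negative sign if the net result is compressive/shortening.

12.8 MPa

Internal axial forces (sectioning from the free end, tension +): N_CD = 10.4 kN, N_BC = 5.74 kN, N_AB = 16.94 kN.
σ_CD = N_CD/A_CD = 10400/812 = 12.81 MPa.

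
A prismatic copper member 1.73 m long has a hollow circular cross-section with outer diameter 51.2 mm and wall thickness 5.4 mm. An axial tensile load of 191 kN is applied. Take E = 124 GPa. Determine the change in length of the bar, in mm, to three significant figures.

3.43 mm

A = 777 mm².
δ_mech = NL/(AE) = 191000·1730/(777·124000) = 3.43 mm.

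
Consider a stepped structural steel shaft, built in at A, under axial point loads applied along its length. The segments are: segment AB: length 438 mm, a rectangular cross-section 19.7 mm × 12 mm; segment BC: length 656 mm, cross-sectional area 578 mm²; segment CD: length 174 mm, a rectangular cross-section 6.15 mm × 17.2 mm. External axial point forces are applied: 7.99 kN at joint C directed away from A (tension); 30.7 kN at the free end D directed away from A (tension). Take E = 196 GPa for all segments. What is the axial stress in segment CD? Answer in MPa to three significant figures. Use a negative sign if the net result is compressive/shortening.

290 MPa

Internal axial forces (sectioning from the free end, tension +): N_CD = 30.7 kN, N_BC = 38.69 kN, N_AB = 38.69 kN.
A_CD = 105.8 mm².
σ_CD = N_CD/A_CD = 30700/105.8 = 290.2 MPa.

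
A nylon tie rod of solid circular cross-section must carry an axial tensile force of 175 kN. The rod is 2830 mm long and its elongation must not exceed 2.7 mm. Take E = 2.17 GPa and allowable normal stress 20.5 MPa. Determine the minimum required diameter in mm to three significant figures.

Required area A ≥ P/σ_allow = 175000/20.5 = 8537 mm².
For a solid circular section, d ≥ √(4A/π) = 104.3 mm.
Elongation limit: A ≥ PL/(Eδ_allow) = 175000·2830/(2170·2.7) = 84530 mm² ⇒ d ≥ 328.1 mm.
The elongation limit governs.

328 mm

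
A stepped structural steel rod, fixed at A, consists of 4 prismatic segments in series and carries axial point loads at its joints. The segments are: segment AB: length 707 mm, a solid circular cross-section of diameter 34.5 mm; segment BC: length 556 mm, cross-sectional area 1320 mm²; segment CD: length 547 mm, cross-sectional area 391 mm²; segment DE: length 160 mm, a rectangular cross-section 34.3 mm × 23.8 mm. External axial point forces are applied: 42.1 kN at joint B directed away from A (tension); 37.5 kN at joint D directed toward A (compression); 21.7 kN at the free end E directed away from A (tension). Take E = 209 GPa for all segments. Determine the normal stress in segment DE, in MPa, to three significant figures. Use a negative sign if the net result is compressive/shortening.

Internal axial forces (sectioning from the free end, tension +): N_DE = 21.7 kN, N_CD = -15.8 kN, N_BC = -15.8 kN, N_AB = 26.3 kN.
A_DE = 816.3 mm².
σ_DE = N_DE/A_DE = 21700/816.3 = 26.58 MPa.

26.6 MPa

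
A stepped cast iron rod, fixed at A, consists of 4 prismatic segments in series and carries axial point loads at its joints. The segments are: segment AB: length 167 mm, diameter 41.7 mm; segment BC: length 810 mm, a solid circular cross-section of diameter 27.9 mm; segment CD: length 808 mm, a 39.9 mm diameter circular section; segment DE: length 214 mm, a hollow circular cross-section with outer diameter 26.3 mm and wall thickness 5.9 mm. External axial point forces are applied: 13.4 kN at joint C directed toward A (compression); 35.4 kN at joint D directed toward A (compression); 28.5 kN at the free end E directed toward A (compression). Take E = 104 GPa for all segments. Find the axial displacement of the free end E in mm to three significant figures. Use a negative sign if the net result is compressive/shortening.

-1.63 mm

Internal axial forces (sectioning from the free end, tension +): N_DE = -28.5 kN, N_CD = -63.9 kN, N_BC = -77.3 kN, N_AB = -77.3 kN.
A_AB = 1366 mm².
A_BC = 611.4 mm².
A_CD = 1250 mm².
A_DE = 378.1 mm².
δ_AB = -77300·167/(1366·104000) = -0.09089 mm
δ_BC = -77300·810/(611.4·104000) = -0.9848 mm
δ_CD = -63900·808/(1250·104000) = -0.397 mm
δ_DE = -28500·214/(378.1·104000) = -0.1551 mm
δ = Σδ_i = -1.628 mm.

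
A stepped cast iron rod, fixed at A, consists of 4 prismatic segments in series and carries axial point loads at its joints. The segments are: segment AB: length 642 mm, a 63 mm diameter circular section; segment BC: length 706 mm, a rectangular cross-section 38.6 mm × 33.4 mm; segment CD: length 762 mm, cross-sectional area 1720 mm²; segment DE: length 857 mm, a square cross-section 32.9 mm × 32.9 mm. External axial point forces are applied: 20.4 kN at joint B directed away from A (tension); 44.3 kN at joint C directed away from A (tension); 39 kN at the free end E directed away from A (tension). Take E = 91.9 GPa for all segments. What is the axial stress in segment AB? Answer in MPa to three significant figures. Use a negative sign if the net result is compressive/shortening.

Internal axial forces (sectioning from the free end, tension +): N_DE = 39 kN, N_CD = 39 kN, N_BC = 83.3 kN, N_AB = 103.7 kN.
A_AB = 3117 mm².
σ_AB = N_AB/A_AB = 103700/3117 = 33.27 MPa.

33.3 MPa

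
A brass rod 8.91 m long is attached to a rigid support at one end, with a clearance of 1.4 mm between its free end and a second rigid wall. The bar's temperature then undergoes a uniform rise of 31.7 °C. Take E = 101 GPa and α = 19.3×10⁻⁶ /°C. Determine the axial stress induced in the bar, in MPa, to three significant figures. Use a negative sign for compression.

Free thermal expansion αLΔT = 19.3e-6 · 8910 · 31.7 = 5.451 mm.
The walls engage after the gap closes; constrained expansion = 5.451 − 1.4 = 4.051 mm.
The walls impose strain ε = −(4.051)/8910 = -4.5468e-04; σ = Eε = 101000 · -4.5468e-04 = -45.92 MPa.

-45.9 MPa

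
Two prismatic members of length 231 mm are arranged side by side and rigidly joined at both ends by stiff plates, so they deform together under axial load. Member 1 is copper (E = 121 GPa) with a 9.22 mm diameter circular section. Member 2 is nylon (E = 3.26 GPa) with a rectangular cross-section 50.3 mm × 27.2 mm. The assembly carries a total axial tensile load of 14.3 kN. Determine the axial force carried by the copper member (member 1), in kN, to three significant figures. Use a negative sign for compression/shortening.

9.21 kN

A_1 = 66.77 mm².
A_2 = 1368 mm².
Equal strain + equilibrium ⇒ each member carries load in proportion to AE: A₁E₁ = 8079000 N, A₂E₂ = 4460000 N, ΣAE = 12540000 N.
F₁ = P·A₁E₁/ΣAE = 14300·8079000/12540000 = 9213 N.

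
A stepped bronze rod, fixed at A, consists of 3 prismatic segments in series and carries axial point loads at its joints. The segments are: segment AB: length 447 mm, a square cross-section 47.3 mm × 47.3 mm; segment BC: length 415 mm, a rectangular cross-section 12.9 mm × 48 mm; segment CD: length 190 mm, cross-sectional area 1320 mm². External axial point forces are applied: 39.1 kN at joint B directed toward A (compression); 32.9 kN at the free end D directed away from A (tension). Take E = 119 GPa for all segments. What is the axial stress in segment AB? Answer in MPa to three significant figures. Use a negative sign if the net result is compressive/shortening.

Internal axial forces (sectioning from the free end, tension +): N_CD = 32.9 kN, N_BC = 32.9 kN, N_AB = -6.2 kN.
A_AB = 2237 mm².
σ_AB = N_AB/A_AB = -6200/2237 = -2.771 MPa.

-2.77 MPa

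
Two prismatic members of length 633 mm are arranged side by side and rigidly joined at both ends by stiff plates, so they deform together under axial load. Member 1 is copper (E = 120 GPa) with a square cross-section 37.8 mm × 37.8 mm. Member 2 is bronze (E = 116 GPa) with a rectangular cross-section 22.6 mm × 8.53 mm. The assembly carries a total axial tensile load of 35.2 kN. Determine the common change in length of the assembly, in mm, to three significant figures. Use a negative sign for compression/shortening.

A_1 = 1429 mm².
A_2 = 192.8 mm².
Equal strain + equilibrium ⇒ each member carries load in proportion to AE: A₁E₁ = 171500000 N, A₂E₂ = 22360000 N, ΣAE = 193800000 N.
δ = PL/ΣAE = 35200·633/193800000 = 0.115 mm.

0.115 mm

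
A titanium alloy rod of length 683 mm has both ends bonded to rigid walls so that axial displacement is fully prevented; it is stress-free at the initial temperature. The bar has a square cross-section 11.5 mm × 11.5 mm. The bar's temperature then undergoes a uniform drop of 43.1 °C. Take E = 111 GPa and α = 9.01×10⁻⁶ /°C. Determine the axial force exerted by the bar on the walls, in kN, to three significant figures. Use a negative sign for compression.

Free thermal expansion αLΔT = 9.01e-6 · 683 · -43.1 = -0.2652 mm.
The walls impose strain ε = −(-0.2652)/683 = 3.8833e-04; σ = Eε = 111000 · 3.8833e-04 = 43.1 MPa.
Wall reaction R = σ·A = 43.1·132.2 = 5701 N = 5.701 kN.

5.70 kN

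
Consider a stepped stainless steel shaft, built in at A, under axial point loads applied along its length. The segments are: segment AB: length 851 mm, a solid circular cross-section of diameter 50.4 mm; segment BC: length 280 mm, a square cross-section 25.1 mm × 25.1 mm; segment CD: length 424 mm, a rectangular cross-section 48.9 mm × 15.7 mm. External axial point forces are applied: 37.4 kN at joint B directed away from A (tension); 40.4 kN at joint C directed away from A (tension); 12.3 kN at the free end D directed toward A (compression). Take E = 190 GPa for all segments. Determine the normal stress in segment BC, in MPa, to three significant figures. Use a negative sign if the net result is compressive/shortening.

Internal axial forces (sectioning from the free end, tension +): N_CD = -12.3 kN, N_BC = 28.1 kN, N_AB = 65.5 kN.
A_BC = 630 mm².
σ_BC = N_BC/A_BC = 28100/630 = 44.6 MPa.

44.6 MPa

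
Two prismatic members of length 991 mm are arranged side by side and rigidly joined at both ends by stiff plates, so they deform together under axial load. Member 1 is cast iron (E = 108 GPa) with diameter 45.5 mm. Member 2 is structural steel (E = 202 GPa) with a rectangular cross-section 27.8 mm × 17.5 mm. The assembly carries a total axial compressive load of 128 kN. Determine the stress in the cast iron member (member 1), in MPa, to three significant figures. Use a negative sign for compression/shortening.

-50.5 MPa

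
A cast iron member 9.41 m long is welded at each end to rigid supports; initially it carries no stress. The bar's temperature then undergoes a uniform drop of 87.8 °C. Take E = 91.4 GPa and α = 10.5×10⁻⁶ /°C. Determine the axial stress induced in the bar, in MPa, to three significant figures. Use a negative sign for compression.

Free thermal expansion αLΔT = 10.5e-6 · 9410 · -87.8 = -8.675 mm.
The walls impose strain ε = −(-8.675)/9410 = 9.2190e-04; σ = Eε = 91400 · 9.2190e-04 = 84.26 MPa.

84.3 MPa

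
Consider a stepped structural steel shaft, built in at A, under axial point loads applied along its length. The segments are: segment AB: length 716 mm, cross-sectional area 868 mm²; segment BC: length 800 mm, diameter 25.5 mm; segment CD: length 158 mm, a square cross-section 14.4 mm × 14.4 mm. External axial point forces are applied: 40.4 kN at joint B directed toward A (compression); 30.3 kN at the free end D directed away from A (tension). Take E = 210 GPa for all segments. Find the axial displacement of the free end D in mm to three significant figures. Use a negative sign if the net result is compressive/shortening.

0.296 mm

Internal axial forces (sectioning from the free end, tension +): N_CD = 30.3 kN, N_BC = 30.3 kN, N_AB = -10.1 kN.
A_BC = 510.7 mm².
A_CD = 207.4 mm².
δ_AB = -10100·716/(868·210000) = -0.03967 mm
δ_BC = 30300·800/(510.7·210000) = 0.226 mm
δ_CD = 30300·158/(207.4·210000) = 0.1099 mm
δ = Σδ_i = 0.2963 mm.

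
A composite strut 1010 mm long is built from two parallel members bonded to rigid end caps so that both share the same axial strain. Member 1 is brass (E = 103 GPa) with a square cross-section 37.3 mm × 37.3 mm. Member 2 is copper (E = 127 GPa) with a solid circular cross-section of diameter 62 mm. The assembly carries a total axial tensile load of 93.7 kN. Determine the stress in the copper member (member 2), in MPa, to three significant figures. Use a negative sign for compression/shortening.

22.6 MPa

A_1 = 1391 mm².
A_2 = 3019 mm².
Equal strain + equilibrium ⇒ each member carries load in proportion to AE: A₁E₁ = 143300000 N, A₂E₂ = 383400000 N, ΣAE = 526700000 N.
σ₂ = P·E₂/ΣAE = 93700·127000/526700000 = 22.59 MPa.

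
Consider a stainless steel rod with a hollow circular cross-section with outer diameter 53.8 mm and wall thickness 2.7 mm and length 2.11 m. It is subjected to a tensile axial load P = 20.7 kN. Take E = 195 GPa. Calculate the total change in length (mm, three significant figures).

0.517 mm

A = 433.4 mm².
δ_mech = NL/(AE) = 20700·2110/(433.4·195000) = 0.5168 mm.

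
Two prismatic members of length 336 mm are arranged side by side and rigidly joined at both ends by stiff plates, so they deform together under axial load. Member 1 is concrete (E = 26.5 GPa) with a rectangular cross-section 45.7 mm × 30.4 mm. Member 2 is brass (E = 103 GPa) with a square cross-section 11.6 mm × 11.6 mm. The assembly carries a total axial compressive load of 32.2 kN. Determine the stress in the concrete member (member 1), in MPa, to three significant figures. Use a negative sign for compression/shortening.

-16.8 MPa

A_1 = 1389 mm².
A_2 = 134.6 mm².
Equal strain + equilibrium ⇒ each member carries load in proportion to AE: A₁E₁ = 36820000 N, A₂E₂ = 13860000 N, ΣAE = 50680000 N.
σ₁ = P·E₁/ΣAE = -32200·26500/50680000 = -16.84 MPa.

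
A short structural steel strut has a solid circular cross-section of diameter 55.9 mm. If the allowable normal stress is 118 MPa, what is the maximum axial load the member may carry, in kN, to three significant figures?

290 kN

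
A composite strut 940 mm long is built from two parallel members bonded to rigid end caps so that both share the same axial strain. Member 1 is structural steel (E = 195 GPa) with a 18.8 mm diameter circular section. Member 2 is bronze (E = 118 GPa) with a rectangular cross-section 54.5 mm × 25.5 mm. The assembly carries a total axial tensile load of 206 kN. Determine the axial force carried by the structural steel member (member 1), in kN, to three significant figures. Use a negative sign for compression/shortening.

A_1 = 277.6 mm².
A_2 = 1390 mm².
Equal strain + equilibrium ⇒ each member carries load in proportion to AE: A₁E₁ = 54130000 N, A₂E₂ = 164000000 N, ΣAE = 218100000 N.
F₁ = P·A₁E₁/ΣAE = 206000·54130000/218100000 = 51120 N.

51.1 kN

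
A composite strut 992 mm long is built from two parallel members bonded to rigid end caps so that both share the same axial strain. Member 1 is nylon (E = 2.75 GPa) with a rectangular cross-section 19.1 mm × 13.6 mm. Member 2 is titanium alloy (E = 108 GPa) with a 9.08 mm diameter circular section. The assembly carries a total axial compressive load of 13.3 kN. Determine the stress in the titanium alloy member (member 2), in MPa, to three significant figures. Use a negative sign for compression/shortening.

-186 MPa

A_1 = 259.8 mm².
A_2 = 64.75 mm².
Equal strain + equilibrium ⇒ each member carries load in proportion to AE: A₁E₁ = 714300 N, A₂E₂ = 6993000 N, ΣAE = 7708000 N.
σ₂ = P·E₂/ΣAE = -13300·108000/7708000 = -186.4 MPa.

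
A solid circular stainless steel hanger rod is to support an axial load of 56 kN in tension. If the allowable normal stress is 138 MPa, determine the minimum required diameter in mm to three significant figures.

22.7 mm

Required area A ≥ P/σ_allow = 56000/138 = 405.8 mm².
For a solid circular section, d ≥ √(4A/π) = 22.73 mm.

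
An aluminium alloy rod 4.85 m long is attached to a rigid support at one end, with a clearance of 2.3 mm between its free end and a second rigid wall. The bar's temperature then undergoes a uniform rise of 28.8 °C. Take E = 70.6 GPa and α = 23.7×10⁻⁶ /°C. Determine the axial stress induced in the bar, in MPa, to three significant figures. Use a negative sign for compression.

Free thermal expansion αLΔT = 23.7e-6 · 4850 · 28.8 = 3.31 mm.
The walls engage after the gap closes; constrained expansion = 3.31 − 2.3 = 1.01 mm.
The walls impose strain ε = −(1.01)/4850 = -2.0833e-04; σ = Eε = 70600 · -2.0833e-04 = -14.71 MPa.

-14.7 MPa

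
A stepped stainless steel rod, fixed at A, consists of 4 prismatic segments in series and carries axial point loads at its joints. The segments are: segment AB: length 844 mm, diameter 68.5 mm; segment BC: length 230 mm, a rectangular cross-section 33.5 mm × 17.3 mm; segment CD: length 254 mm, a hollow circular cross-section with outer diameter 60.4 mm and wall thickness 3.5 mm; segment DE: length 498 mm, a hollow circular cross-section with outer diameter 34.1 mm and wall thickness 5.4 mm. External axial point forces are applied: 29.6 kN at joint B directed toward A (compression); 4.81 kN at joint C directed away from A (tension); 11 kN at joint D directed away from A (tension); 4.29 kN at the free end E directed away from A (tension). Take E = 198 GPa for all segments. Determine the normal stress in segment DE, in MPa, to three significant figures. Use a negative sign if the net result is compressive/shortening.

8.81 MPa

Internal axial forces (sectioning from the free end, tension +): N_DE = 4.29 kN, N_CD = 15.29 kN, N_BC = 20.1 kN, N_AB = -9.5 kN.
A_DE = 486.9 mm².
σ_DE = N_DE/A_DE = 4290/486.9 = 8.811 MPa.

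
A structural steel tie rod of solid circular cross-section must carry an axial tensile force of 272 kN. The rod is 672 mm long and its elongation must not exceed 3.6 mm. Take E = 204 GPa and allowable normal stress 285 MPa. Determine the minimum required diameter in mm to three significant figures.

Required area A ≥ P/σ_allow = 272000/285 = 954.4 mm².
For a solid circular section, d ≥ √(4A/π) = 34.86 mm.
Elongation limit: A ≥ PL/(Eδ_allow) = 272000·672/(204000·3.6) = 248.9 mm² ⇒ d ≥ 17.8 mm.
The stress limit governs.

34.9 mm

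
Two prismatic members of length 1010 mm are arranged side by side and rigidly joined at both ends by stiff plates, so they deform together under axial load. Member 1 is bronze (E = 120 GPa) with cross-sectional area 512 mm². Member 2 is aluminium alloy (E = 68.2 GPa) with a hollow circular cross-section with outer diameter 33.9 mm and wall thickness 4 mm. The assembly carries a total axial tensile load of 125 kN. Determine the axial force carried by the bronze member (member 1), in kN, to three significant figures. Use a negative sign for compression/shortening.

88.2 kN

A_2 = 375.7 mm².
Equal strain + equilibrium ⇒ each member carries load in proportion to AE: A₁E₁ = 61440000 N, A₂E₂ = 25630000 N, ΣAE = 87070000 N.
F₁ = P·A₁E₁/ΣAE = 125000·61440000/87070000 = 88210 N.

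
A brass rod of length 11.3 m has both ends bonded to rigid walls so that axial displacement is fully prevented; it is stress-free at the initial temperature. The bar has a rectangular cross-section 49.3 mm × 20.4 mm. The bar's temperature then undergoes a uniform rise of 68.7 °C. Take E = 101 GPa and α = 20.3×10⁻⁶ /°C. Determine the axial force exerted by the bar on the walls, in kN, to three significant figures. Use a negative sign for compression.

Free thermal expansion αLΔT = 20.3e-6 · 11300 · 68.7 = 15.76 mm.
The walls impose strain ε = −(15.76)/11300 = -1.3946e-03; σ = Eε = 101000 · -1.3946e-03 = -140.9 MPa.
Wall reaction R = σ·A = -140.9·1006 = -141700 N = -141.7 kN.

-142 kN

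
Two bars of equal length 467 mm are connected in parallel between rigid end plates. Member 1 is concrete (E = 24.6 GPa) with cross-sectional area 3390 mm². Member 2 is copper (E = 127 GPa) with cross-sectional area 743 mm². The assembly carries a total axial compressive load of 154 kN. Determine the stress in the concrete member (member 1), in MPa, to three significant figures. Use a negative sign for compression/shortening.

Equal strain + equilibrium ⇒ each member carries load in proportion to AE: A₁E₁ = 83390000 N, A₂E₂ = 94360000 N, ΣAE = 177800000 N.
σ₁ = P·E₁/ΣAE = -154000·24600/177800000 = -21.31 MPa.

-21.3 MPa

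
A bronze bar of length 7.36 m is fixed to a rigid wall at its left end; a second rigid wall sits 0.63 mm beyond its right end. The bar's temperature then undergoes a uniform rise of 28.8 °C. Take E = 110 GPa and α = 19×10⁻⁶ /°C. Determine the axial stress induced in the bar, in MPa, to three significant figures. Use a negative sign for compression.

-50.8 MPa

Free thermal expansion αLΔT = 19e-6 · 7360 · 28.8 = 4.027 mm.
The walls engage after the gap closes; constrained expansion = 4.027 − 0.63 = 3.397 mm.
The walls impose strain ε = −(3.397)/7360 = -4.6160e-04; σ = Eε = 110000 · -4.6160e-04 = -50.78 MPa.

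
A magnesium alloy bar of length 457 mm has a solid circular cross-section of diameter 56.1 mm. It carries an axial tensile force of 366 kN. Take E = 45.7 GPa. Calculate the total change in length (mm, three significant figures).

1.48 mm

A = 2472 mm².
δ_mech = NL/(AE) = 366000·457/(2472·45700) = 1.481 mm.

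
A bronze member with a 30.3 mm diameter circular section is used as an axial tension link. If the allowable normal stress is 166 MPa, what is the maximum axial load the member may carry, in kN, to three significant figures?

A = 721.1 mm².
P_max = σ_allow · A = 166 · 721.1 = 119700 N = 119.7 kN.

120 kN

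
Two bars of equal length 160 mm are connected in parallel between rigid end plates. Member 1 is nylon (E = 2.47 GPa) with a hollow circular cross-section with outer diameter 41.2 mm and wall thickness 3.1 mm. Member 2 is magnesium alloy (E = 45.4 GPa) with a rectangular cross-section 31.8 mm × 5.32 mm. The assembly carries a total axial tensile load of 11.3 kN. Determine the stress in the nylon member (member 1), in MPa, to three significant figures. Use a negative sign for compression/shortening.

3.25 MPa

A_1 = 371.1 mm².
A_2 = 169.2 mm².
Equal strain + equilibrium ⇒ each member carries load in proportion to AE: A₁E₁ = 916500 N, A₂E₂ = 7681000 N, ΣAE = 8597000 N.
σ₁ = P·E₁/ΣAE = 11300·2470/8597000 = 3.247 MPa.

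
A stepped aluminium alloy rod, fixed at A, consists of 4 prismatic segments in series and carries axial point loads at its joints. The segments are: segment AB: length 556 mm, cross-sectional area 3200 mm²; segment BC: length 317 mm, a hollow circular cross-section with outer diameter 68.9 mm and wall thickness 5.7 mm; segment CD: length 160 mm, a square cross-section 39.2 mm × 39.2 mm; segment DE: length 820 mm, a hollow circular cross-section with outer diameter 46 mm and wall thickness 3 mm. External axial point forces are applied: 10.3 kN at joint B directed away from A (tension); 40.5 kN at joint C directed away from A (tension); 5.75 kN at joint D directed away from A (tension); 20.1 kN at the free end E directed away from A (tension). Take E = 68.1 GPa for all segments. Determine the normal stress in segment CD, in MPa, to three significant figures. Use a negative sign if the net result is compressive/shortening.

Internal axial forces (sectioning from the free end, tension +): N_DE = 20.1 kN, N_CD = 25.85 kN, N_BC = 66.35 kN, N_AB = 76.65 kN.
A_CD = 1537 mm².
σ_CD = N_CD/A_CD = 25850/1537 = 16.82 MPa.

16.8 MPa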